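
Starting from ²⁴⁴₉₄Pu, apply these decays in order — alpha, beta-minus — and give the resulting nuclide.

Np-240

Start: (A, Z) = (244, 94).
After α: (240, 92).
After β⁻: (240, 93).
Z = 93 is neptunium.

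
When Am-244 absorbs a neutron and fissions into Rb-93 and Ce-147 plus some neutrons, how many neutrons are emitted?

Conserve mass number: 245 = 93 + 147 + k, so k = 245 − 240 = 5.
Check atomic number: 95 = 37 + 58 + 0 = 95. ✓

5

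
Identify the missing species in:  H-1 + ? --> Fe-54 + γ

Mn-53

Conserve mass number: 1 + A = 54 + 0, so A = 53.
Conserve atomic number: 1 + Z = 26 + 0, so Z = 25.
Z = 25 is manganese, so the species is Mn-53.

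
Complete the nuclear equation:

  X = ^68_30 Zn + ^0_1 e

Conserve mass number: A = 68 + 0, so A = 68.
Conserve atomic number: Z = 30 + 1, so Z = 31.
Z = 31 is gallium, so the species is ^68_31 Ga.

Ga-68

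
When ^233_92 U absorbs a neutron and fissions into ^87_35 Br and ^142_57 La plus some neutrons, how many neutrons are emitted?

5

Conserve mass number: 234 = 87 + 142 + k, so k = 234 − 229 = 5.
Check atomic number: 92 = 35 + 57 + 0 = 92. ✓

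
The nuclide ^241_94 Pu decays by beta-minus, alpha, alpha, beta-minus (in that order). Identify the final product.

U-233

Start: (A, Z) = (241, 94).
After β⁻: (241, 95).
After α: (237, 93).
After α: (233, 91).
After β⁻: (233, 92).
Z = 92 is uranium.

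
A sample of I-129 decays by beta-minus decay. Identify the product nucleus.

Beta-minus decay: mass number changes by +0, atomic number by +1.
A: 129 = 129; Z: 53 + 1 = 54.
Z = 54 is xenon, so the daughter is Xe-129.

Xe-129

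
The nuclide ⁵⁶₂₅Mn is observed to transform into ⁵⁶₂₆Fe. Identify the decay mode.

ΔA = 56 − 56 = 0; ΔZ = 26 − 25 = +1.
A is unchanged and Z rises by 1 — a neutron has become a proton (β⁻ decay).

beta-minus decay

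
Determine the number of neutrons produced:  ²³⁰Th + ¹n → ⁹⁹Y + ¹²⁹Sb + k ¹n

3

Conserve mass number: 231 = 99 + 129 + k, so k = 231 − 228 = 3.
Check atomic number: 90 = 39 + 51 + 0 = 90. ✓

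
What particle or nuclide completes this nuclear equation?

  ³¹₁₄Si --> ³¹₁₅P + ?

beta-minus particle

Conserve mass number: 31 = 31 + A, so A = 0.
Conserve atomic number: 14 = 15 + Z, so Z = -1.
A = 0 and Z = -1 is ⁰₋₁e — a beta-minus particle.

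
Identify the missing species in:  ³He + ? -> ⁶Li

Conserve mass number: 3 + A = 6, so A = 3.
Conserve atomic number: 2 + Z = 3, so Z = 1.
A = 3 and Z = 1 is ³H — a triton.

triton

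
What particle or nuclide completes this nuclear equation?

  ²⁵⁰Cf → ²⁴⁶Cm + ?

alpha particle

Conserve mass number: 250 = 246 + A, so A = 4.
Conserve atomic number: 98 = 96 + Z, so Z = 2.
A = 4 and Z = 2 is ⁴He — an alpha particle.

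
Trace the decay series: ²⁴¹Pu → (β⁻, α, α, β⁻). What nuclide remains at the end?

Start: (A, Z) = (241, 94).
After β⁻: (241, 95).
After α: (237, 93).
After α: (233, 91).
After β⁻: (233, 92).
Z = 92 is uranium.

U-233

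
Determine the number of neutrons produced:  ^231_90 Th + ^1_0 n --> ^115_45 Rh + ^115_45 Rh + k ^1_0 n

2

Conserve mass number: 232 = 115 + 115 + k, so k = 232 − 230 = 2.
Check atomic number: 90 = 45 + 45 + 0 = 90. ✓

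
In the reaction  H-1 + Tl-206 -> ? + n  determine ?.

Pb-206

Conserve mass number: 1 + 206 = A + 1, so A = 206.
Conserve atomic number: 1 + 81 = Z + 0, so Z = 82.
Z = 82 is lead, so the species is Pb-206.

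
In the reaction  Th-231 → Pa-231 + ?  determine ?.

beta-minus particle

Conserve mass number: 231 = 231 + A, so A = 0.
Conserve atomic number: 90 = 91 + Z, so Z = -1.
A = 0 and Z = -1 is e⁻ — a beta-minus particle.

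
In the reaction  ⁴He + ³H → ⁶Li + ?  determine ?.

Conserve mass number: 4 + 3 = 6 + A, so A = 1.
Conserve atomic number: 2 + 1 = 3 + Z, so Z = 0.
A = 1 and Z = 0 is ¹n — a neutron.

neutron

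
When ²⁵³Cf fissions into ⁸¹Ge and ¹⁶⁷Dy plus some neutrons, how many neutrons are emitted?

Conserve mass number: 253 = 81 + 167 + k, so k = 253 − 248 = 5.
Check atomic number: 98 = 32 + 66 + 0 = 98. ✓

5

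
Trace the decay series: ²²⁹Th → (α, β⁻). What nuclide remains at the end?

Start: (A, Z) = (229, 90).
After α: (225, 88).
After β⁻: (225, 89).
Z = 89 is actinium.

Ac-225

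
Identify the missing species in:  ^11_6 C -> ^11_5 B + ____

Conserve mass number: 11 = 11 + A, so A = 0.
Conserve atomic number: 6 = 5 + Z, so Z = 1.
A = 0 and Z = 1 is ^0_1 e — a positron.

positron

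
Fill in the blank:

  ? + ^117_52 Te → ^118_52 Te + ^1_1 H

Conserve mass number: A + 117 = 118 + 1, so A = 2.
Conserve atomic number: Z + 52 = 52 + 1, so Z = 1.
A = 2 and Z = 1 is ^2_1 H — a deuteron.

deuteron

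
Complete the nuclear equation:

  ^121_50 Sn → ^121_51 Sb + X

Conserve mass number: 121 = 121 + A, so A = 0.
Conserve atomic number: 50 = 51 + Z, so Z = -1.
A = 0 and Z = -1 is ^0_-1 e — a beta-minus particle.

beta-minus particle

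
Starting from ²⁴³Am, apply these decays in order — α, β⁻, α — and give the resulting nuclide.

Start: (A, Z) = (243, 95).
After α: (239, 93).
After β⁻: (239, 94).
After α: (235, 92).
Z = 92 is uranium.

U-235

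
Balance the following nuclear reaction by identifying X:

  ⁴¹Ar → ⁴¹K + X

beta-minus particle

Conserve mass number: 41 = 41 + A, so A = 0.
Conserve atomic number: 18 = 19 + Z, so Z = -1.
A = 0 and Z = -1 is e⁻ — a beta-minus particle.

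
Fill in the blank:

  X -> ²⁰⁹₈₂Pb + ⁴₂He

Po-213

Conserve mass number: A = 209 + 4, so A = 213.
Conserve atomic number: Z = 82 + 2, so Z = 84.
Z = 84 is polonium, so the species is ²¹³₈₄Po.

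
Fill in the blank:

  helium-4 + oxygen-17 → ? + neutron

Conserve mass number: 4 + 17 = A + 1, so A = 20.
Conserve atomic number: 2 + 8 = Z + 0, so Z = 10.
Z = 10 is neon, so the species is neon-20.

Ne-20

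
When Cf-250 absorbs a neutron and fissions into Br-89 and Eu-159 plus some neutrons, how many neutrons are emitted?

3

Conserve mass number: 251 = 89 + 159 + k, so k = 251 − 248 = 3.
Check atomic number: 98 = 35 + 63 + 0 = 98. ✓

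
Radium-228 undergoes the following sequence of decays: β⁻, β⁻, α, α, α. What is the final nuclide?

Po-216

Start: (A, Z) = (228, 88).
After β⁻: (228, 89).
After β⁻: (228, 90).
After α: (224, 88).
After α: (220, 86).
After α: (216, 84).
Z = 84 is polonium.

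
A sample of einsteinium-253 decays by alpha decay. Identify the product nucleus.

Bk-249

Alpha decay: mass number changes by -4, atomic number by -2.
A: 253 − 4 = 249; Z: 99 − 2 = 97.
Z = 97 is berkelium, so the daughter is berkelium-249.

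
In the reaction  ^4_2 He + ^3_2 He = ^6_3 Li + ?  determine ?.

Conserve mass number: 4 + 3 = 6 + A, so A = 1.
Conserve atomic number: 2 + 2 = 3 + Z, so Z = 1.
A = 1 and Z = 1 is ^1_1 H — a proton.

proton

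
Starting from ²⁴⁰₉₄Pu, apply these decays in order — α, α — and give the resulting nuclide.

Start: (A, Z) = (240, 94).
After α: (236, 92).
After α: (232, 90).
Z = 90 is thorium.

Th-232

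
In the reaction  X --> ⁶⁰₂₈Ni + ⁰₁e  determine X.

Cu-60

Conserve mass number: A = 60 + 0, so A = 60.
Conserve atomic number: Z = 28 + 1, so Z = 29.
Z = 29 is copper, so the species is ⁶⁰₂₉Cu.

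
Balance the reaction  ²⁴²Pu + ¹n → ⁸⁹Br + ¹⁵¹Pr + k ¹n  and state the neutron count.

3

Conserve mass number: 243 = 89 + 151 + k, so k = 243 − 240 = 3.
Check atomic number: 94 = 35 + 59 + 0 = 94. ✓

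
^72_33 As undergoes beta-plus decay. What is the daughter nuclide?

Beta-plus decay: mass number changes by +0, atomic number by -1.
A: 72 = 72; Z: 33 − 1 = 32.
Z = 32 is germanium, so the daughter is ^72_32 Ge.

Ge-72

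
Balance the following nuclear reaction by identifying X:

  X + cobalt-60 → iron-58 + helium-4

deuteron

Conserve mass number: A + 60 = 58 + 4, so A = 2.
Conserve atomic number: Z + 27 = 26 + 2, so Z = 1.
A = 2 and Z = 1 is hydrogen-2 — a deuteron.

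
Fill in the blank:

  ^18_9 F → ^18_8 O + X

positron

Conserve mass number: 18 = 18 + A, so A = 0.
Conserve atomic number: 9 = 8 + Z, so Z = 1.
A = 0 and Z = 1 is ^0_1 e — a positron.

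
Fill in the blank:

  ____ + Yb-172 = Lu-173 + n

deuteron

Conserve mass number: A + 172 = 173 + 1, so A = 2.
Conserve atomic number: Z + 70 = 71 + 0, so Z = 1.
A = 2 and Z = 1 is H-2 — a deuteron.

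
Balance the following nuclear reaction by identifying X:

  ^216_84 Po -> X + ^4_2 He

Pb-212

Conserve mass number: 216 = A + 4, so A = 212.
Conserve atomic number: 84 = Z + 2, so Z = 82.
Z = 82 is lead, so the species is ^212_82 Pb.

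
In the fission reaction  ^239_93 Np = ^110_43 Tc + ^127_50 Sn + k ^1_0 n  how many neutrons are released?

Conserve mass number: 239 = 110 + 127 + k, so k = 239 − 237 = 2.
Check atomic number: 93 = 43 + 50 + 0 = 93. ✓

2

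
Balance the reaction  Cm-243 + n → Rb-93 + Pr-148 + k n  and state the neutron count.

3

Conserve mass number: 244 = 93 + 148 + k, so k = 244 − 241 = 3.
Check atomic number: 96 = 37 + 59 + 0 = 96. ✓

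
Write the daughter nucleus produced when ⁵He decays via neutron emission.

He-4

Neutron emission: mass number changes by -1, atomic number by +0.
A: 5 − 1 = 4; Z: 2 = 2.
Z = 2 is helium, so the daughter is ⁴He.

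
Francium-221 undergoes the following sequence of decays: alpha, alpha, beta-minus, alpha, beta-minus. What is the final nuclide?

Start: (A, Z) = (221, 87).
After α: (217, 85).
After α: (213, 83).
After β⁻: (213, 84).
After α: (209, 82).
After β⁻: (209, 83).
Z = 83 is bismuth.

Bi-209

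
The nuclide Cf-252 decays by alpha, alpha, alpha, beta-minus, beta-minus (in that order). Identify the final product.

Pu-240

Start: (A, Z) = (252, 98).
After α: (248, 96).
After α: (244, 94).
After α: (240, 92).
After β⁻: (240, 93).
After β⁻: (240, 94).
Z = 94 is plutonium.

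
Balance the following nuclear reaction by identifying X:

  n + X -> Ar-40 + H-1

Conserve mass number: 1 + A = 40 + 1, so A = 40.
Conserve atomic number: 0 + Z = 18 + 1, so Z = 19.
Z = 19 is potassium, so the species is K-40.

K-40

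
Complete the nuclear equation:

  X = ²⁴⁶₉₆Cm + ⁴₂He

Conserve mass number: A = 246 + 4, so A = 250.
Conserve atomic number: Z = 96 + 2, so Z = 98.
Z = 98 is californium, so the species is ²⁵⁰₉₈Cf.

Cf-250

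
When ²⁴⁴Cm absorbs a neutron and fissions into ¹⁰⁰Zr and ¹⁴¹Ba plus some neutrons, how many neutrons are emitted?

Conserve mass number: 245 = 100 + 141 + k, so k = 245 − 241 = 4.
Check atomic number: 96 = 40 + 56 + 0 = 96. ✓

4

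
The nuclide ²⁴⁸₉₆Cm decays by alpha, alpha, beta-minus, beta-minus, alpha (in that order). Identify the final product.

U-236

Start: (A, Z) = (248, 96).
After α: (244, 94).
After α: (240, 92).
After β⁻: (240, 93).
After β⁻: (240, 94).
After α: (236, 92).
Z = 92 is uranium.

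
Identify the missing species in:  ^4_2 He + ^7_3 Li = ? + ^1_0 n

Conserve mass number: 4 + 7 = A + 1, so A = 10.
Conserve atomic number: 2 + 3 = Z + 0, so Z = 5.
Z = 5 is boron, so the species is ^10_5 B.

B-10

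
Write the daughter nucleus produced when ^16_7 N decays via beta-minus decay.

Beta-minus decay: mass number changes by +0, atomic number by +1.
A: 16 = 16; Z: 7 + 1 = 8.
Z = 8 is oxygen, so the daughter is ^16_8 O.

O-16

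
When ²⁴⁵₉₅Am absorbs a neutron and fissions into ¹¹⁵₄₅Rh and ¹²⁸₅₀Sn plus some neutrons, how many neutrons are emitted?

Conserve mass number: 246 = 115 + 128 + k, so k = 246 − 243 = 3.
Check atomic number: 95 = 45 + 50 + 0 = 95. ✓

3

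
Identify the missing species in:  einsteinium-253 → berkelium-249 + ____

alpha particle

Conserve mass number: 253 = 249 + A, so A = 4.
Conserve atomic number: 99 = 97 + Z, so Z = 2.
A = 4 and Z = 2 is helium-4 — an alpha particle.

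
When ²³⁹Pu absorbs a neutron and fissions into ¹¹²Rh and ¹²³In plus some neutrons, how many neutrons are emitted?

Conserve mass number: 240 = 112 + 123 + k, so k = 240 − 235 = 5.
Check atomic number: 94 = 45 + 49 + 0 = 94. ✓

5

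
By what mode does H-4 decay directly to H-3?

ΔA = 3 − 4 = -1; ΔZ = 1 − 1 = +0.
A drops by 1 with Z unchanged — a neutron was emitted.

neutron emission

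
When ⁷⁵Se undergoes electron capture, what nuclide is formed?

As-75

Electron capture: mass number changes by +0, atomic number by -1.
A: 75 = 75; Z: 34 − 1 = 33.
Z = 33 is arsenic, so the daughter is ⁷⁵As.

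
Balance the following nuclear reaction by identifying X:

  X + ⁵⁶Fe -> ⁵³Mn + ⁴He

proton

Conserve mass number: A + 56 = 53 + 4, so A = 1.
Conserve atomic number: Z + 26 = 25 + 2, so Z = 1.
A = 1 and Z = 1 is ¹H — a proton.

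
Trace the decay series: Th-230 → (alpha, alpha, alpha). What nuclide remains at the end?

Po-218

Start: (A, Z) = (230, 90).
After α: (226, 88).
After α: (222, 86).
After α: (218, 84).
Z = 84 is polonium.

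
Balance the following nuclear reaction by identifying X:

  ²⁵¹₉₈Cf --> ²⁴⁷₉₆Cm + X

Conserve mass number: 251 = 247 + A, so A = 4.
Conserve atomic number: 98 = 96 + Z, so Z = 2.
A = 4 and Z = 2 is ⁴₂He — an alpha particle.

alpha particle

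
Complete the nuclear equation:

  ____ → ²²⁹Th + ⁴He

U-233

Conserve mass number: A = 229 + 4, so A = 233.
Conserve atomic number: Z = 90 + 2, so Z = 92.
Z = 92 is uranium, so the species is ²³³U.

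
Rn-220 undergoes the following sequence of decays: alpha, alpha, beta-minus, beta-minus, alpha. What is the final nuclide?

Pb-208

Start: (A, Z) = (220, 86).
After α: (216, 84).
After α: (212, 82).
After β⁻: (212, 83).
After β⁻: (212, 84).
After α: (208, 82).
Z = 82 is lead.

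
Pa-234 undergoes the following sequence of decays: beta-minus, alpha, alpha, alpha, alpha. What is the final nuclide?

Start: (A, Z) = (234, 91).
After β⁻: (234, 92).
After α: (230, 90).
After α: (226, 88).
After α: (222, 86).
After α: (218, 84).
Z = 84 is polonium.

Po-218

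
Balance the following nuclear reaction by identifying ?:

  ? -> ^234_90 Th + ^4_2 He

U-238

Conserve mass number: A = 234 + 4, so A = 238.
Conserve atomic number: Z = 90 + 2, so Z = 92.
Z = 92 is uranium, so the species is ^238_92 U.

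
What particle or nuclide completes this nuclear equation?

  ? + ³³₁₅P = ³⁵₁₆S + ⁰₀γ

Conserve mass number: A + 33 = 35 + 0, so A = 2.
Conserve atomic number: Z + 15 = 16 + 0, so Z = 1.
A = 2 and Z = 1 is ²₁H — a deuteron.

deuteron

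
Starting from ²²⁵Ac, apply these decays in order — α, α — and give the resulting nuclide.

At-217

Start: (A, Z) = (225, 89).
After α: (221, 87).
After α: (217, 85).
Z = 85 is astatine.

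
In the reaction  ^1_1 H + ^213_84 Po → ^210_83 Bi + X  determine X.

alpha particle

Conserve mass number: 1 + 213 = 210 + A, so A = 4.
Conserve atomic number: 1 + 84 = 83 + Z, so Z = 2.
A = 4 and Z = 2 is ^4_2 He — an alpha particle.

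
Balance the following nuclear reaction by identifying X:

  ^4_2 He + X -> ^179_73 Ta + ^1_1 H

Hf-176

Conserve mass number: 4 + A = 179 + 1, so A = 176.
Conserve atomic number: 2 + Z = 73 + 1, so Z = 72.
Z = 72 is hafnium, so the species is ^176_72 Hf.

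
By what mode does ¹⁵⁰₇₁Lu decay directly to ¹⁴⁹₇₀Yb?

ΔA = 149 − 150 = -1; ΔZ = 70 − 71 = -1.
A drops by 1 and Z drops by 1 — a proton was emitted.

proton emission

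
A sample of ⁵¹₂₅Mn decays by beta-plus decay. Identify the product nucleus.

Beta-plus decay: mass number changes by +0, atomic number by -1.
A: 51 = 51; Z: 25 − 1 = 24.
Z = 24 is chromium, so the daughter is ⁵¹₂₄Cr.

Cr-51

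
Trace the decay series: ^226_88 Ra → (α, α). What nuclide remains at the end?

Start: (A, Z) = (226, 88).
After α: (222, 86).
After α: (218, 84).
Z = 84 is polonium.

Po-218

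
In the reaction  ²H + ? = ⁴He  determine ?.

Conserve mass number: 2 + A = 4, so A = 2.
Conserve atomic number: 1 + Z = 2, so Z = 1.
A = 2 and Z = 1 is ²H — a deuteron.

deuteron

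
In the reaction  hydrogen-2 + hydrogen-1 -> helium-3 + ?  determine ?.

gamma ray

Conserve mass number: 2 + 1 = 3 + A, so A = 0.
Conserve atomic number: 1 + 1 = 2 + Z, so Z = 0.
A = 0 and Z = 0 is γ — a gamma ray.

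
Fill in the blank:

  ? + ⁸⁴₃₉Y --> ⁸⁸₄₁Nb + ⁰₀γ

Conserve mass number: A + 84 = 88 + 0, so A = 4.
Conserve atomic number: Z + 39 = 41 + 0, so Z = 2.
A = 4 and Z = 2 is ⁴₂He — an alpha particle.

alpha particle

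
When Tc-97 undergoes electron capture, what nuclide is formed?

Electron capture: mass number changes by +0, atomic number by -1.
A: 97 = 97; Z: 43 − 1 = 42.
Z = 42 is molybdenum, so the daughter is Mo-97.

Mo-97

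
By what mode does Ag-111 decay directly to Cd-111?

ΔA = 111 − 111 = 0; ΔZ = 48 − 47 = +1.
A is unchanged and Z rises by 1 — a neutron has become a proton (β⁻ decay).

beta-minus decay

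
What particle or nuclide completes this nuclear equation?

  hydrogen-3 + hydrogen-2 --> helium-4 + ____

Conserve mass number: 3 + 2 = 4 + A, so A = 1.
Conserve atomic number: 1 + 1 = 2 + Z, so Z = 0.
A = 1 and Z = 0 is neutron — a neutron.

neutron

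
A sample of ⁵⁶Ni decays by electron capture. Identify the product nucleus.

Co-56

Electron capture: mass number changes by +0, atomic number by -1.
A: 56 = 56; Z: 28 − 1 = 27.
Z = 27 is cobalt, so the daughter is ⁵⁶Co.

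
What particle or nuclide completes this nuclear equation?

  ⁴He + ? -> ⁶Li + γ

Conserve mass number: 4 + A = 6 + 0, so A = 2.
Conserve atomic number: 2 + Z = 3 + 0, so Z = 1.
A = 2 and Z = 1 is ²H — a deuteron.

deuteron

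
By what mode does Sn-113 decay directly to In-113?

beta-plus decay or electron capture

ΔA = 113 − 113 = 0; ΔZ = 49 − 50 = -1.
A is unchanged and Z drops by 1 — a proton has become a neutron (β⁺ emission or electron capture).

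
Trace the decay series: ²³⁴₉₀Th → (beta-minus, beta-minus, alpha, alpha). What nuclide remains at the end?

Ra-226

Start: (A, Z) = (234, 90).
After β⁻: (234, 91).
After β⁻: (234, 92).
After α: (230, 90).
After α: (226, 88).
Z = 88 is radium.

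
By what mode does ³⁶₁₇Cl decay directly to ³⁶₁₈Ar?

ΔA = 36 − 36 = 0; ΔZ = 18 − 17 = +1.
A is unchanged and Z rises by 1 — a neutron has become a proton (β⁻ decay).

beta-minus decay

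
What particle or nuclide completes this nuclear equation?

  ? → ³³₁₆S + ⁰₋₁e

P-33

Conserve mass number: A = 33 + 0, so A = 33.
Conserve atomic number: Z = 16 − 1, so Z = 15.
Z = 15 is phosphorus, so the species is ³³₁₅P.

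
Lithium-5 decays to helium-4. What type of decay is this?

ΔA = 4 − 5 = -1; ΔZ = 2 − 3 = -1.
A drops by 1 and Z drops by 1 — a proton was emitted.

proton emission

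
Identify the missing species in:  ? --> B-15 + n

Conserve mass number: A = 15 + 1, so A = 16.
Conserve atomic number: Z = 5 + 0, so Z = 5.
Z = 5 is boron, so the species is B-16.

B-16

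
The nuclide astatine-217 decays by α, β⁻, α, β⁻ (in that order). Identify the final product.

Start: (A, Z) = (217, 85).
After α: (213, 83).
After β⁻: (213, 84).
After α: (209, 82).
After β⁻: (209, 83).
Z = 83 is bismuth.

Bi-209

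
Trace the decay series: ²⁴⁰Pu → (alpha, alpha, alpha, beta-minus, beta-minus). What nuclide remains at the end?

Start: (A, Z) = (240, 94).
After α: (236, 92).
After α: (232, 90).
After α: (228, 88).
After β⁻: (228, 89).
After β⁻: (228, 90).
Z = 90 is thorium.

Th-228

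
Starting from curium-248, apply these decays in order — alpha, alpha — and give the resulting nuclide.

U-240

Start: (A, Z) = (248, 96).
After α: (244, 94).
After α: (240, 92).
Z = 92 is uranium.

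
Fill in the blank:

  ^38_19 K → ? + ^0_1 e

Conserve mass number: 38 = A + 0, so A = 38.
Conserve atomic number: 19 = Z + 1, so Z = 18.
Z = 18 is argon, so the species is ^38_18 Ar.

Ar-38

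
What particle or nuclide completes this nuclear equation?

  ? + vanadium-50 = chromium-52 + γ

deuteron

Conserve mass number: A + 50 = 52 + 0, so A = 2.
Conserve atomic number: Z + 23 = 24 + 0, so Z = 1.
A = 2 and Z = 1 is hydrogen-2 — a deuteron.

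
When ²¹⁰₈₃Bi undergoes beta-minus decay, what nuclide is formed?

Po-210

Beta-minus decay: mass number changes by +0, atomic number by +1.
A: 210 = 210; Z: 83 + 1 = 84.
Z = 84 is polonium, so the daughter is ²¹⁰₈₄Po.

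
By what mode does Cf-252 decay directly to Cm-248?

ΔA = 248 − 252 = -4; ΔZ = 96 − 98 = -2.
A drops by 4 and Z drops by 2 — the signature of alpha emission.

alpha decay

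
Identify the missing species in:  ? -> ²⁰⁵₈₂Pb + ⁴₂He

Po-209

Conserve mass number: A = 205 + 4, so A = 209.
Conserve atomic number: Z = 82 + 2, so Z = 84.
Z = 84 is polonium, so the species is ²⁰⁹₈₄Po.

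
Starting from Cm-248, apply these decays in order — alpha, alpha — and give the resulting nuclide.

U-240

Start: (A, Z) = (248, 96).
After α: (244, 94).
After α: (240, 92).
Z = 92 is uranium.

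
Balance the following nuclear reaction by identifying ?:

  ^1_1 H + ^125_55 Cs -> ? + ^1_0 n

Ba-125

Conserve mass number: 1 + 125 = A + 1, so A = 125.
Conserve atomic number: 1 + 55 = Z + 0, so Z = 56.
Z = 56 is barium, so the species is ^125_56 Ba.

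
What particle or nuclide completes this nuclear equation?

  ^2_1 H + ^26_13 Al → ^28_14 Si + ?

gamma ray

Conserve mass number: 2 + 26 = 28 + A, so A = 0.
Conserve atomic number: 1 + 13 = 14 + Z, so Z = 0.
A = 0 and Z = 0 is ^0_0 γ — a gamma ray.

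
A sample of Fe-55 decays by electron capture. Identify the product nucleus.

Electron capture: mass number changes by +0, atomic number by -1.
A: 55 = 55; Z: 26 − 1 = 25.
Z = 25 is manganese, so the daughter is Mn-55.

Mn-55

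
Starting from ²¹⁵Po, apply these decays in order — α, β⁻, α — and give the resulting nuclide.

Start: (A, Z) = (215, 84).
After α: (211, 82).
After β⁻: (211, 83).
After α: (207, 81).
Z = 81 is thallium.

Tl-207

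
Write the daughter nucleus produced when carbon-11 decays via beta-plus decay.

B-11

Beta-plus decay: mass number changes by +0, atomic number by -1.
A: 11 = 11; Z: 6 − 1 = 5.
Z = 5 is boron, so the daughter is boron-11.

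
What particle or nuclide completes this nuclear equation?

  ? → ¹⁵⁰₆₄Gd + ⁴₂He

Dy-154

Conserve mass number: A = 150 + 4, so A = 154.
Conserve atomic number: Z = 64 + 2, so Z = 66.
Z = 66 is dysprosium, so the species is ¹⁵⁴₆₆Dy.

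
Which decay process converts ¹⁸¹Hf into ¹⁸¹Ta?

ΔA = 181 − 181 = 0; ΔZ = 73 − 72 = +1.
A is unchanged and Z rises by 1 — a neutron has become a proton (β⁻ decay).

beta-minus decay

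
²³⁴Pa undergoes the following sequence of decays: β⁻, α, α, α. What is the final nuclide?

Rn-222

Start: (A, Z) = (234, 91).
After β⁻: (234, 92).
After α: (230, 90).
After α: (226, 88).
After α: (222, 86).
Z = 86 is radon.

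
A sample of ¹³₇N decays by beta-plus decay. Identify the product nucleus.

C-13

Beta-plus decay: mass number changes by +0, atomic number by -1.
A: 13 = 13; Z: 7 − 1 = 6.
Z = 6 is carbon, so the daughter is ¹³₆C.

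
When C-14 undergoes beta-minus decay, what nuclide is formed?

N-14

Beta-minus decay: mass number changes by +0, atomic number by +1.
A: 14 = 14; Z: 6 + 1 = 7.
Z = 7 is nitrogen, so the daughter is N-14.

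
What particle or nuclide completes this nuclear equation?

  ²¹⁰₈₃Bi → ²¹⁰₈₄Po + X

beta-minus particle

Conserve mass number: 210 = 210 + A, so A = 0.
Conserve atomic number: 83 = 84 + Z, so Z = -1.
A = 0 and Z = -1 is ⁰₋₁e — a beta-minus particle.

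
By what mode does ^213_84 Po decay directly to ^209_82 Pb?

ΔA = 209 − 213 = -4; ΔZ = 82 − 84 = -2.
A drops by 4 and Z drops by 2 — the signature of alpha emission.

alpha decay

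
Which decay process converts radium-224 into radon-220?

alpha decay

ΔA = 220 − 224 = -4; ΔZ = 86 − 88 = -2.
A drops by 4 and Z drops by 2 — the signature of alpha emission.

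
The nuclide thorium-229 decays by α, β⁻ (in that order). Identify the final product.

Ac-225

Start: (A, Z) = (229, 90).
After α: (225, 88).
After β⁻: (225, 89).
Z = 89 is actinium.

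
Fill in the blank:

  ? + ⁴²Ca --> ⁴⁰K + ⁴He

Conserve mass number: A + 42 = 40 + 4, so A = 2.
Conserve atomic number: Z + 20 = 19 + 2, so Z = 1.
A = 2 and Z = 1 is ²H — a deuteron.

deuteron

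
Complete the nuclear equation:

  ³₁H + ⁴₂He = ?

Li-7

Conserve mass number: 3 + 4 = A, so A = 7.
Conserve atomic number: 1 + 2 = Z, so Z = 3.
Z = 3 is lithium, so the species is ⁷₃Li.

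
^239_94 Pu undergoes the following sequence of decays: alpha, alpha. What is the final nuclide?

Th-231

Start: (A, Z) = (239, 94).
After α: (235, 92).
After α: (231, 90).
Z = 90 is thorium.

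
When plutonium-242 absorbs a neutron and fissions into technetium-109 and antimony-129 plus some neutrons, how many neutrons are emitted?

5

Conserve mass number: 243 = 109 + 129 + k, so k = 243 − 238 = 5.
Check atomic number: 94 = 43 + 51 + 0 = 94. ✓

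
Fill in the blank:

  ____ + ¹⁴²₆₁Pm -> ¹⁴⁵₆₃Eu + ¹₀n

Conserve mass number: A + 142 = 145 + 1, so A = 4.
Conserve atomic number: Z + 61 = 63 + 0, so Z = 2.
A = 4 and Z = 2 is ⁴₂He — an alpha particle.

alpha particle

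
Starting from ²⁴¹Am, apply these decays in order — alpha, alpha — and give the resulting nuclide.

Pa-233

Start: (A, Z) = (241, 95).
After α: (237, 93).
After α: (233, 91).
Z = 91 is protactinium.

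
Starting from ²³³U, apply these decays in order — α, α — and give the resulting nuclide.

Start: (A, Z) = (233, 92).
After α: (229, 90).
After α: (225, 88).
Z = 88 is radium.

Ra-225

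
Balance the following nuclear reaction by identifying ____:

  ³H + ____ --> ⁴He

Conserve mass number: 3 + A = 4, so A = 1.
Conserve atomic number: 1 + Z = 2, so Z = 1.
A = 1 and Z = 1 is ¹H — a proton.

proton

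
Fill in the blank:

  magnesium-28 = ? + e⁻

Conserve mass number: 28 = A + 0, so A = 28.
Conserve atomic number: 12 = Z − 1, so Z = 13.
Z = 13 is aluminium, so the species is aluminium-28.

Al-28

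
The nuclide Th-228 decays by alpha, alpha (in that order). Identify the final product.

Start: (A, Z) = (228, 90).
After α: (224, 88).
After α: (220, 86).
Z = 86 is radon.

Rn-220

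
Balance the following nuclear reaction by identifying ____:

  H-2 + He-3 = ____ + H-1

Conserve mass number: 2 + 3 = A + 1, so A = 4.
Conserve atomic number: 1 + 2 = Z + 1, so Z = 2.
A = 4 and Z = 2 is He-4 — an alpha particle.

He-4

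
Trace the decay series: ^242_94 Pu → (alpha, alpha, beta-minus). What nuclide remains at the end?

Pa-234

Start: (A, Z) = (242, 94).
After α: (238, 92).
After α: (234, 90).
After β⁻: (234, 91).
Z = 91 is protactinium.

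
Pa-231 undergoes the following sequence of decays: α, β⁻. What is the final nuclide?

Th-227

Start: (A, Z) = (231, 91).
After α: (227, 89).
After β⁻: (227, 90).
Z = 90 is thorium.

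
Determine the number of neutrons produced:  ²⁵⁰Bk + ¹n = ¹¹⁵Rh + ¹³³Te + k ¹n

3

Conserve mass number: 251 = 115 + 133 + k, so k = 251 − 248 = 3.
Check atomic number: 97 = 45 + 52 + 0 = 97. ✓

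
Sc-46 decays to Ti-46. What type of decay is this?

ΔA = 46 − 46 = 0; ΔZ = 22 − 21 = +1.
A is unchanged and Z rises by 1 — a neutron has become a proton (β⁻ decay).

beta-minus decay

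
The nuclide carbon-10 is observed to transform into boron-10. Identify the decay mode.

ΔA = 10 − 10 = 0; ΔZ = 5 − 6 = -1.
A is unchanged and Z drops by 1 — a proton has become a neutron (β⁺ emission or electron capture).

beta-plus decay or electron capture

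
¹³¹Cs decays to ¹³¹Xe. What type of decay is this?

ΔA = 131 − 131 = 0; ΔZ = 54 − 55 = -1.
A is unchanged and Z drops by 1 — a proton has become a neutron (β⁺ emission or electron capture).

beta-plus decay or electron capture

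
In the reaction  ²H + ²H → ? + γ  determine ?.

Conserve mass number: 2 + 2 = A + 0, so A = 4.
Conserve atomic number: 1 + 1 = Z + 0, so Z = 2.
A = 4 and Z = 2 is ⁴He — an alpha particle.

He-4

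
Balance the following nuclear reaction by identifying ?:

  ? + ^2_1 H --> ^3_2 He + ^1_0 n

deuteron

Conserve mass number: A + 2 = 3 + 1, so A = 2.
Conserve atomic number: Z + 1 = 2 + 0, so Z = 1.
A = 2 and Z = 1 is ^2_1 H — a deuteron.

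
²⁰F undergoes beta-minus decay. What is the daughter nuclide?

Beta-minus decay: mass number changes by +0, atomic number by +1.
A: 20 = 20; Z: 9 + 1 = 10.
Z = 10 is neon, so the daughter is ²⁰Ne.

Ne-20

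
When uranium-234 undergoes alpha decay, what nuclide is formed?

Th-230

Alpha decay: mass number changes by -4, atomic number by -2.
A: 234 − 4 = 230; Z: 92 − 2 = 90.
Z = 90 is thorium, so the daughter is thorium-230.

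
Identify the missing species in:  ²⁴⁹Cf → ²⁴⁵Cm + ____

Conserve mass number: 249 = 245 + A, so A = 4.
Conserve atomic number: 98 = 96 + Z, so Z = 2.
A = 4 and Z = 2 is ⁴He — an alpha particle.

alpha particle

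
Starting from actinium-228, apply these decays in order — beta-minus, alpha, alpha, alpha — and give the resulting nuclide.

Start: (A, Z) = (228, 89).
After β⁻: (228, 90).
After α: (224, 88).
After α: (220, 86).
After α: (216, 84).
Z = 84 is polonium.

Po-216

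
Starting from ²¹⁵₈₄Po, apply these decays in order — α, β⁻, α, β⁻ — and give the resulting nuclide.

Start: (A, Z) = (215, 84).
After α: (211, 82).
After β⁻: (211, 83).
After α: (207, 81).
After β⁻: (207, 82).
Z = 82 is lead.

Pb-207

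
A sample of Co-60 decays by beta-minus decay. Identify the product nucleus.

Beta-minus decay: mass number changes by +0, atomic number by +1.
A: 60 = 60; Z: 27 + 1 = 28.
Z = 28 is nickel, so the daughter is Ni-60.

Ni-60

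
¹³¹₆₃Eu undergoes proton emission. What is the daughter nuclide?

Sm-130

Proton emission: mass number changes by -1, atomic number by -1.
A: 131 − 1 = 130; Z: 63 − 1 = 62.
Z = 62 is samarium, so the daughter is ¹³⁰₆₂Sm.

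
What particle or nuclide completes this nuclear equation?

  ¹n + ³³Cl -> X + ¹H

Conserve mass number: 1 + 33 = A + 1, so A = 33.
Conserve atomic number: 0 + 17 = Z + 1, so Z = 16.
Z = 16 is sulfur, so the species is ³³S.

S-33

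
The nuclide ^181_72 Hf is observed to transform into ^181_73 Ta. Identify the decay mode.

ΔA = 181 − 181 = 0; ΔZ = 73 − 72 = +1.
A is unchanged and Z rises by 1 — a neutron has become a proton (β⁻ decay).

beta-minus decay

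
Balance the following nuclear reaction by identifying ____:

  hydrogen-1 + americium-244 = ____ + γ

Conserve mass number: 1 + 244 = A + 0, so A = 245.
Conserve atomic number: 1 + 95 = Z + 0, so Z = 96.
Z = 96 is curium, so the species is curium-245.

Cm-245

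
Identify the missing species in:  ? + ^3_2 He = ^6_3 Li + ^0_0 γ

triton

Conserve mass number: A + 3 = 6 + 0, so A = 3.
Conserve atomic number: Z + 2 = 3 + 0, so Z = 1.
A = 3 and Z = 1 is ^3_1 H — a triton.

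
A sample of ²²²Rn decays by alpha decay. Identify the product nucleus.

Alpha decay: mass number changes by -4, atomic number by -2.
A: 222 − 4 = 218; Z: 86 − 2 = 84.
Z = 84 is polonium, so the daughter is ²¹⁸Po.

Po-218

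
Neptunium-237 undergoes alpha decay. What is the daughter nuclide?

Pa-233

Alpha decay: mass number changes by -4, atomic number by -2.
A: 237 − 4 = 233; Z: 93 − 2 = 91.
Z = 91 is protactinium, so the daughter is protactinium-233.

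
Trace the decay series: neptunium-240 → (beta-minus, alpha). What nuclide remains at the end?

Start: (A, Z) = (240, 93).
After β⁻: (240, 94).
After α: (236, 92).
Z = 92 is uranium.

U-236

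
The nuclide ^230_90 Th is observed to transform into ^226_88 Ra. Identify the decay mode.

ΔA = 226 − 230 = -4; ΔZ = 88 − 90 = -2.
A drops by 4 and Z drops by 2 — the signature of alpha emission.

alpha decay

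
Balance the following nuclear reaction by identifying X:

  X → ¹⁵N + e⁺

O-15

Conserve mass number: A = 15 + 0, so A = 15.
Conserve atomic number: Z = 7 + 1, so Z = 8.
Z = 8 is oxygen, so the species is ¹⁵O.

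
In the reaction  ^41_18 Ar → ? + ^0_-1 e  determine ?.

Conserve mass number: 41 = A + 0, so A = 41.
Conserve atomic number: 18 = Z − 1, so Z = 19.
Z = 19 is potassium, so the species is ^41_19 K.

K-41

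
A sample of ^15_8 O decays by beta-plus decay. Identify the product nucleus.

Beta-plus decay: mass number changes by +0, atomic number by -1.
A: 15 = 15; Z: 8 − 1 = 7.
Z = 7 is nitrogen, so the daughter is ^15_7 N.

N-15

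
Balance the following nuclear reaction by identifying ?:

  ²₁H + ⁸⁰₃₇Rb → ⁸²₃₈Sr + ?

gamma ray

Conserve mass number: 2 + 80 = 82 + A, so A = 0.
Conserve atomic number: 1 + 37 = 38 + Z, so Z = 0.
A = 0 and Z = 0 is ⁰₀γ — a gamma ray.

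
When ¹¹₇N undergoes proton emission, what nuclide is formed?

C-10

Proton emission: mass number changes by -1, atomic number by -1.
A: 11 − 1 = 10; Z: 7 − 1 = 6.
Z = 6 is carbon, so the daughter is ¹⁰₆C.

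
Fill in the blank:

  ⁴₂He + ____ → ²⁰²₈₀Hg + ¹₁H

Au-199

Conserve mass number: 4 + A = 202 + 1, so A = 199.
Conserve atomic number: 2 + Z = 80 + 1, so Z = 79.
Z = 79 is gold, so the species is ¹⁹⁹₇₉Au.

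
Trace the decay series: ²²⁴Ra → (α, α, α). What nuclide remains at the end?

Pb-212

Start: (A, Z) = (224, 88).
After α: (220, 86).
After α: (216, 84).
After α: (212, 82).
Z = 82 is lead.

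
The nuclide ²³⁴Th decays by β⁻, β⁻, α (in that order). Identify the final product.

Start: (A, Z) = (234, 90).
After β⁻: (234, 91).
After β⁻: (234, 92).
After α: (230, 90).
Z = 90 is thorium.

Th-230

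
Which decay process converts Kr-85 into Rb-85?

beta-minus decay

ΔA = 85 − 85 = 0; ΔZ = 37 − 36 = +1.
A is unchanged and Z rises by 1 — a neutron has become a proton (β⁻ decay).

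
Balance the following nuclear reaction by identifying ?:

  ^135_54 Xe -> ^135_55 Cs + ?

beta-minus particle

Conserve mass number: 135 = 135 + A, so A = 0.
Conserve atomic number: 54 = 55 + Z, so Z = -1.
A = 0 and Z = -1 is ^0_-1 e — a beta-minus particle.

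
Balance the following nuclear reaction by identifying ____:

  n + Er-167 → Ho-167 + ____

proton

Conserve mass number: 1 + 167 = 167 + A, so A = 1.
Conserve atomic number: 0 + 68 = 67 + Z, so Z = 1.
A = 1 and Z = 1 is H-1 — a proton.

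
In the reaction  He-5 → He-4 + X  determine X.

neutron

Conserve mass number: 5 = 4 + A, so A = 1.
Conserve atomic number: 2 = 2 + Z, so Z = 0.
A = 1 and Z = 0 is n — a neutron.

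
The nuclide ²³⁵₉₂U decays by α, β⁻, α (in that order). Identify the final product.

Start: (A, Z) = (235, 92).
After α: (231, 90).
After β⁻: (231, 91).
After α: (227, 89).
Z = 89 is actinium.

Ac-227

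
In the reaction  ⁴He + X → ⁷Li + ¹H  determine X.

alpha particle

Conserve mass number: 4 + A = 7 + 1, so A = 4.
Conserve atomic number: 2 + Z = 3 + 1, so Z = 2.
A = 4 and Z = 2 is ⁴He — an alpha particle.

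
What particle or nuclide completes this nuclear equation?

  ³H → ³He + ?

Conserve mass number: 3 = 3 + A, so A = 0.
Conserve atomic number: 1 = 2 + Z, so Z = -1.
A = 0 and Z = -1 is e⁻ — a beta-minus particle.

beta-minus particle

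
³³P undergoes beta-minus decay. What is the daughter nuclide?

Beta-minus decay: mass number changes by +0, atomic number by +1.
A: 33 = 33; Z: 15 + 1 = 16.
Z = 16 is sulfur, so the daughter is ³³S.

S-33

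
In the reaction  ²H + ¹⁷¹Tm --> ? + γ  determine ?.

Conserve mass number: 2 + 171 = A + 0, so A = 173.
Conserve atomic number: 1 + 69 = Z + 0, so Z = 70.
Z = 70 is ytterbium, so the species is ¹⁷³Yb.

Yb-173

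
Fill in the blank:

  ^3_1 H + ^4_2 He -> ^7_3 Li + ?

Conserve mass number: 3 + 4 = 7 + A, so A = 0.
Conserve atomic number: 1 + 2 = 3 + Z, so Z = 0.
A = 0 and Z = 0 is ^0_0 γ — a gamma ray.

gamma ray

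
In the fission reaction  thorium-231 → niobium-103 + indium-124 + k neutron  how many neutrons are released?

4

Conserve mass number: 231 = 103 + 124 + k, so k = 231 − 227 = 4.
Check atomic number: 90 = 41 + 49 + 0 = 90. ✓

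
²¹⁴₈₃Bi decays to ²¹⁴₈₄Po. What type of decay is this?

beta-minus decay

ΔA = 214 − 214 = 0; ΔZ = 84 − 83 = +1.
A is unchanged and Z rises by 1 — a neutron has become a proton (β⁻ decay).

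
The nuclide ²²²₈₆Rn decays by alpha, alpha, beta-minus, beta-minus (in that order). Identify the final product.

Po-214

Start: (A, Z) = (222, 86).
After α: (218, 84).
After α: (214, 82).
After β⁻: (214, 83).
After β⁻: (214, 84).
Z = 84 is polonium.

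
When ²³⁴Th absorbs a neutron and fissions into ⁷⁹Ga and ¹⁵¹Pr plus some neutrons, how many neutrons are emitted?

5

Conserve mass number: 235 = 79 + 151 + k, so k = 235 − 230 = 5.
Check atomic number: 90 = 31 + 59 + 0 = 90. ✓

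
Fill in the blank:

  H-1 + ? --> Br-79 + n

Conserve mass number: 1 + A = 79 + 1, so A = 79.
Conserve atomic number: 1 + Z = 35 + 0, so Z = 34.
Z = 34 is selenium, so the species is Se-79.

Se-79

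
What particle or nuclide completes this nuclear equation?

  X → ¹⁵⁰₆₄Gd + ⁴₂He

Conserve mass number: A = 150 + 4, so A = 154.
Conserve atomic number: Z = 64 + 2, so Z = 66.
Z = 66 is dysprosium, so the species is ¹⁵⁴₆₆Dy.

Dy-154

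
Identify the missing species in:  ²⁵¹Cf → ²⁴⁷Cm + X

Conserve mass number: 251 = 247 + A, so A = 4.
Conserve atomic number: 98 = 96 + Z, so Z = 2.
A = 4 and Z = 2 is ⁴He — an alpha particle.

alpha particle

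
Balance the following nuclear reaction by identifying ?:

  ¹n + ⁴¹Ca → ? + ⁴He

Ar-38

Conserve mass number: 1 + 41 = A + 4, so A = 38.
Conserve atomic number: 0 + 20 = Z + 2, so Z = 18.
Z = 18 is argon, so the species is ³⁸Ar.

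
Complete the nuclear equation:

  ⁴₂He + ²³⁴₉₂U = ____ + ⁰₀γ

Conserve mass number: 4 + 234 = A + 0, so A = 238.
Conserve atomic number: 2 + 92 = Z + 0, so Z = 94.
Z = 94 is plutonium, so the species is ²³⁸₉₄Pu.

Pu-238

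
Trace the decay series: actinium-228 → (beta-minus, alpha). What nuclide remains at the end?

Ra-224

Start: (A, Z) = (228, 89).
After β⁻: (228, 90).
After α: (224, 88).
Z = 88 is radium.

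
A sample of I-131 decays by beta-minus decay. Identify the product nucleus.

Xe-131

Beta-minus decay: mass number changes by +0, atomic number by +1.
A: 131 = 131; Z: 53 + 1 = 54.
Z = 54 is xenon, so the daughter is Xe-131.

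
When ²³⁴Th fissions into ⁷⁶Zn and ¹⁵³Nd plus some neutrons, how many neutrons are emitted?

5

Conserve mass number: 234 = 76 + 153 + k, so k = 234 − 229 = 5.
Check atomic number: 90 = 30 + 60 + 0 = 90. ✓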